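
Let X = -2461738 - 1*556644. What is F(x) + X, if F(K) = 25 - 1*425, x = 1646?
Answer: -3018782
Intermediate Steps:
X = -3018382 (X = -2461738 - 556644 = -3018382)
F(K) = -400 (F(K) = 25 - 425 = -400)
F(x) + X = -400 - 3018382 = -3018782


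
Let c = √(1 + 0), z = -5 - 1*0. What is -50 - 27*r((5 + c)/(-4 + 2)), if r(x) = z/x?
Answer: -95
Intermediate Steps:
z = -5 (z = -5 + 0 = -5)
c = 1 (c = √1 = 1)
r(x) = -5/x
-50 - 27*r((5 + c)/(-4 + 2)) = -50 - (-135)/((5 + 1)/(-4 + 2)) = -50 - (-135)/(6/(-2)) = -50 - (-135)/(6*(-½)) = -50 - (-135)/(-3) = -50 - (-135)*(-1)/3 = -50 - 27*5/3 = -50 - 45 = -95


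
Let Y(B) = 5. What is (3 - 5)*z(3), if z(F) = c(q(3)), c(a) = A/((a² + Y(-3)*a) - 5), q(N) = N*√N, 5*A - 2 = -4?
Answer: -88/955 + 12*√3/191 ≈ 0.016673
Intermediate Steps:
A = -⅖ (A = ⅖ + (⅕)*(-4) = ⅖ - ⅘ = -⅖ ≈ -0.40000)
q(N) = N^(3/2)
c(a) = -2/(5*(-5 + a² + 5*a)) (c(a) = -2/(5*((a² + 5*a) - 5)) = -2/(5*(-5 + a² + 5*a)))
z(F) = -2/(110 + 75*√3) (z(F) = -2/(-25 + 5*(3^(3/2))² + 25*3^(3/2)) = -2/(-25 + 5*(3*√3)² + 25*(3*√3)) = -2/(-25 + 5*27 + 75*√3) = -2/(-25 + 135 + 75*√3) = -2/(110 + 75*√3))
(3 - 5)*z(3) = (3 - 5)*(44/955 - 6*√3/191) = -2*(44/955 - 6*√3/191) = -88/955 + 12*√3/191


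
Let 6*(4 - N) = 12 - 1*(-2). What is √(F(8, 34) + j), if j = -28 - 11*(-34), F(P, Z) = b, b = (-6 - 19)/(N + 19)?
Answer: √1325374/62 ≈ 18.569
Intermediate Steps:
N = 5/3 (N = 4 - (12 - 1*(-2))/6 = 4 - (12 + 2)/6 = 4 - ⅙*14 = 4 - 7/3 = 5/3 ≈ 1.6667)
b = -75/62 (b = (-6 - 19)/(5/3 + 19) = -25/62/3 = -25*3/62 = -75/62 ≈ -1.2097)
F(P, Z) = -75/62
j = 346 (j = -28 + 374 = 346)
√(F(8, 34) + j) = √(-75/62 + 346) = √(21377/62) = √1325374/62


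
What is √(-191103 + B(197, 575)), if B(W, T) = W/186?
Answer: I*√6611362746/186 ≈ 437.15*I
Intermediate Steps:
B(W, T) = W/186 (B(W, T) = W*(1/186) = W/186)
√(-191103 + B(197, 575)) = √(-191103 + (1/186)*197) = √(-191103 + 197/186) = √(-35544961/186) = I*√6611362746/186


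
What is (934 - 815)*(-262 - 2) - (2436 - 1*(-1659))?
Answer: -35511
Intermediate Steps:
(934 - 815)*(-262 - 2) - (2436 - 1*(-1659)) = 119*(-264) - (2436 + 1659) = -31416 - 1*4095 = -31416 - 4095 = -35511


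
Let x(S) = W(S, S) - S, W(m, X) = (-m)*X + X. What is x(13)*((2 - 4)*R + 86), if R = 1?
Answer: -14196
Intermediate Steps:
W(m, X) = X - X*m (W(m, X) = -X*m + X = X - X*m)
x(S) = -S + S*(1 - S) (x(S) = S*(1 - S) - S = -S + S*(1 - S))
x(13)*((2 - 4)*R + 86) = (-1*13²)*((2 - 4)*1 + 86) = (-1*169)*(-2*1 + 86) = -169*(-2 + 86) = -169*84 = -14196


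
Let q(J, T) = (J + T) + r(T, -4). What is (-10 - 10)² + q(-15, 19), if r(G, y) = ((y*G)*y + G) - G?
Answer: 708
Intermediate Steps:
r(G, y) = G*y² (r(G, y) = ((G*y)*y + G) - G = (G*y² + G) - G = (G + G*y²) - G = G*y²)
q(J, T) = J + 17*T (q(J, T) = (J + T) + T*(-4)² = (J + T) + T*16 = (J + T) + 16*T = J + 17*T)
(-10 - 10)² + q(-15, 19) = (-10 - 10)² + (-15 + 17*19) = (-20)² + (-15 + 323) = 400 + 308 = 708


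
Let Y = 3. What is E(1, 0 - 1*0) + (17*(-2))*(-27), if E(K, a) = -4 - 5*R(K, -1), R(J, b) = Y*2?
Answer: 884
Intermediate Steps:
R(J, b) = 6 (R(J, b) = 3*2 = 6)
E(K, a) = -34 (E(K, a) = -4 - 5*6 = -4 - 30 = -34)
E(1, 0 - 1*0) + (17*(-2))*(-27) = -34 + (17*(-2))*(-27) = -34 - 34*(-27) = -34 + 918 = 884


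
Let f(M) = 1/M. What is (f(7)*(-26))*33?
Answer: -858/7 ≈ -122.57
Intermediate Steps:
(f(7)*(-26))*33 = (-26/7)*33 = ((1/7)*(-26))*33 = -26/7*33 = -858/7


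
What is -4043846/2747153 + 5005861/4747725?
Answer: -286694878243/686459314575 ≈ -0.41764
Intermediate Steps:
-4043846/2747153 + 5005861/4747725 = -4043846*1/2747153 + 5005861*(1/4747725) = -212834/144587 + 5005861/4747725 = -286694878243/686459314575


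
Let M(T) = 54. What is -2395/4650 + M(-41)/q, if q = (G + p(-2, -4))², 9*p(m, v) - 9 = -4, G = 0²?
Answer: 811169/4650 ≈ 174.44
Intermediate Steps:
G = 0
p(m, v) = 5/9 (p(m, v) = 1 + (⅑)*(-4) = 1 - 4/9 = 5/9)
q = 25/81 (q = (0 + 5/9)² = (5/9)² = 25/81 ≈ 0.30864)
-2395/4650 + M(-41)/q = -2395/4650 + 54/(25/81) = -2395*1/4650 + 54*(81/25) = -479/930 + 4374/25 = 811169/4650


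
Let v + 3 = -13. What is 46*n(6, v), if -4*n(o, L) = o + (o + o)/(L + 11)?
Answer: -207/5 ≈ -41.400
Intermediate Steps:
v = -16 (v = -3 - 13 = -16)
n(o, L) = -o/4 - o/(2*(11 + L)) (n(o, L) = -(o + (o + o)/(L + 11))/4 = -(o + (2*o)/(11 + L))/4 = -(o + 2*o/(11 + L))/4 = -o/4 - o/(2*(11 + L)))
46*n(6, v) = 46*(-1*6*(13 - 16)/(44 + 4*(-16))) = 46*(-1*6*(-3)/(44 - 64)) = 46*(-1*6*(-3)/(-20)) = 46*(-1*6*(-1/20)*(-3)) = 46*(-9/10) = -207/5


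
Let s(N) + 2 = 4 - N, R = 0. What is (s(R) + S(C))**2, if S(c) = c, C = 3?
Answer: 25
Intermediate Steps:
s(N) = 2 - N (s(N) = -2 + (4 - N) = 2 - N)
(s(R) + S(C))**2 = ((2 - 1*0) + 3)**2 = ((2 + 0) + 3)**2 = (2 + 3)**2 = 5**2 = 25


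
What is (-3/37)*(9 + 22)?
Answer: -93/37 ≈ -2.5135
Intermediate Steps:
(-3/37)*(9 + 22) = -3*1/37*31 = -3/37*31 = -93/37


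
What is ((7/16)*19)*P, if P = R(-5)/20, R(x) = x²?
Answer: 665/64 ≈ 10.391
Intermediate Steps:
P = 5/4 (P = (-5)²/20 = 25*(1/20) = 5/4 ≈ 1.2500)
((7/16)*19)*P = ((7/16)*19)*(5/4) = (133/16)*(5/4) = 665/64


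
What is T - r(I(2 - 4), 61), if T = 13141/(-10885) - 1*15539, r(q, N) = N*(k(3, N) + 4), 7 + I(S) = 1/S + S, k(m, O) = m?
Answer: -173803051/10885 ≈ -15967.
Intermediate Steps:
I(S) = -7 + S + 1/S (I(S) = -7 + (1/S + S) = -7 + (S + 1/S) = -7 + S + 1/S)
r(q, N) = 7*N (r(q, N) = N*(3 + 4) = N*7 = 7*N)
T = -169155156/10885 (T = 13141*(-1/10885) - 15539 = -13141/10885 - 15539 = -169155156/10885 ≈ -15540.)
T - r(I(2 - 4), 61) = -169155156/10885 - 7*61 = -169155156/10885 - 1*427 = -169155156/10885 - 427 = -173803051/10885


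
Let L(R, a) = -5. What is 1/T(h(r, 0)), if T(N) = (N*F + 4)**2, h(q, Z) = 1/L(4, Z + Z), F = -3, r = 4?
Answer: 25/529 ≈ 0.047259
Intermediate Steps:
h(q, Z) = -1/5 (h(q, Z) = 1/(-5) = -1/5)
T(N) = (4 - 3*N)**2 (T(N) = (N*(-3) + 4)**2 = (-3*N + 4)**2 = (4 - 3*N)**2)
1/T(h(r, 0)) = 1/((-4 + 3*(-1/5))**2) = 1/((-4 - 3/5)**2) = 1/((-23/5)**2) = 1/(529/25) = 25/529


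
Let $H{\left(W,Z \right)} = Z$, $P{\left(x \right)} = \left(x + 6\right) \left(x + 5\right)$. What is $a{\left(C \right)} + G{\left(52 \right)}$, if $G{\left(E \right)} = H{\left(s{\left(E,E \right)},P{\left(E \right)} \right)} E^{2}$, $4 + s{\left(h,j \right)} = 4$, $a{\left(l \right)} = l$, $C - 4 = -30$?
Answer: $8939398$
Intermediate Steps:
$C = -26$ ($C = 4 - 30 = -26$)
$s{\left(h,j \right)} = 0$ ($s{\left(h,j \right)} = -4 + 4 = 0$)
$P{\left(x \right)} = \left(5 + x\right) \left(6 + x\right)$ ($P{\left(x \right)} = \left(6 + x\right) \left(5 + x\right) = \left(5 + x\right) \left(6 + x\right)$)
$G{\left(E \right)} = E^{2} \left(30 + E^{2} + 11 E\right)$ ($G{\left(E \right)} = \left(30 + E^{2} + 11 E\right) E^{2} = E^{2} \left(30 + E^{2} + 11 E\right)$)
$a{\left(C \right)} + G{\left(52 \right)} = -26 + 52^{2} \left(30 + 52^{2} + 11 \cdot 52\right) = -26 + 2704 \left(30 + 2704 + 572\right) = -26 + 2704 \cdot 3306 = -26 + 8939424 = 8939398$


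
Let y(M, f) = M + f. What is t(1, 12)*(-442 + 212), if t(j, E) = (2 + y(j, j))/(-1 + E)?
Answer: -920/11 ≈ -83.636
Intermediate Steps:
t(j, E) = (2 + 2*j)/(-1 + E) (t(j, E) = (2 + (j + j))/(-1 + E) = (2 + 2*j)/(-1 + E))
t(1, 12)*(-442 + 212) = (2*(1 + 1)/(-1 + 12))*(-442 + 212) = (2*2/11)*(-230) = (2*(1/11)*2)*(-230) = (4/11)*(-230) = -920/11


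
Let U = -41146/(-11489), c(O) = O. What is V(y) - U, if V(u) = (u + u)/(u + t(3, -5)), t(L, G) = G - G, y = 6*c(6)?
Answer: -18168/11489 ≈ -1.5813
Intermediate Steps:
U = 41146/11489 (U = -41146*(-1/11489) = 41146/11489 ≈ 3.5813)
y = 36 (y = 6*6 = 36)
t(L, G) = 0
V(u) = 2 (V(u) = (u + u)/(u + 0) = (2*u)/u = 2)
V(y) - U = 2 - 1*41146/11489 = 2 - 41146/11489 = -18168/11489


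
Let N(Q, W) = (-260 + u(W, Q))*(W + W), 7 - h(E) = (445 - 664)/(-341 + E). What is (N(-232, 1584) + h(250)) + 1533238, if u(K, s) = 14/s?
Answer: 1872031180/2639 ≈ 7.0937e+5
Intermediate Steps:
h(E) = 7 + 219/(-341 + E) (h(E) = 7 - (445 - 664)/(-341 + E) = 7 - (-219)/(-341 + E) = 7 + 219/(-341 + E))
N(Q, W) = 2*W*(-260 + 14/Q) (N(Q, W) = (-260 + 14/Q)*(W + W) = (-260 + 14/Q)*(2*W) = 2*W*(-260 + 14/Q))
(N(-232, 1584) + h(250)) + 1533238 = ((-520*1584 + 28*1584/(-232)) + (-2168 + 7*250)/(-341 + 250)) + 1533238 = ((-823680 + 28*1584*(-1/232)) + (-2168 + 1750)/(-91)) + 1533238 = ((-823680 - 5544/29) - 1/91*(-418)) + 1533238 = (-23892264/29 + 418/91) + 1533238 = -2174183902/2639 + 1533238 = 1872031180/2639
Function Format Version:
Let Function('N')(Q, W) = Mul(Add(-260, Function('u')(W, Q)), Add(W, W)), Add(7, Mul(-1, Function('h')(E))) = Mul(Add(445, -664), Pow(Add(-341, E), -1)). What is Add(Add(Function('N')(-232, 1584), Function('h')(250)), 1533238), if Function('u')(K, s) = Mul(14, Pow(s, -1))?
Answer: Rational(1872031180, 2639) ≈ 7.0937e+5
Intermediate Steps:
Function('h')(E) = Add(7, Mul(219, Pow(Add(-341, E), -1))) (Function('h')(E) = Add(7, Mul(-1, Mul(Add(445, -664), Pow(Add(-341, E), -1)))) = Add(7, Mul(-1, Mul(-219, Pow(Add(-341, E), -1)))) = Add(7, Mul(219, Pow(Add(-341, E), -1))))
Function('N')(Q, W) = Mul(2, W, Add(-260, Mul(14, Pow(Q, -1)))) (Function('N')(Q, W) = Mul(Add(-260, Mul(14, Pow(Q, -1))), Add(W, W)) = Mul(Add(-260, Mul(14, Pow(Q, -1))), Mul(2, W)) = Mul(2, W, Add(-260, Mul(14, Pow(Q, -1)))))
Add(Add(Function('N')(-232, 1584), Function('h')(250)), 1533238) = Add(Add(Add(Mul(-520, 1584), Mul(28, 1584, Pow(-232, -1))), Mul(Pow(Add(-341, 250), -1), Add(-2168, Mul(7, 250)))), 1533238) = Add(Add(Add(-823680, Mul(28, 1584, Rational(-1, 232))), Mul(Pow(-91, -1), Add(-2168, 1750))), 1533238) = Add(Add(Add(-823680, Rational(-5544, 29)), Mul(Rational(-1, 91), -418)), 1533238) = Add(Add(Rational(-23892264, 29), Rational(418, 91)), 1533238) = Add(Rational(-2174183902, 2639), 1533238) = Rational(1872031180, 2639)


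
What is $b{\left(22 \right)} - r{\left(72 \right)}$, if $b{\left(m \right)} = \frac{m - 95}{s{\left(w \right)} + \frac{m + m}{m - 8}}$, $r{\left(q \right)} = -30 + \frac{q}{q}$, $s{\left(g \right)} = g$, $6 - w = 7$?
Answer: $- \frac{76}{15} \approx -5.0667$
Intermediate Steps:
$w = -1$ ($w = 6 - 7 = -1$)
$r{\left(q \right)} = -29$ ($r{\left(q \right)} = -30 + 1 = -29$)
$b{\left(m \right)} = \frac{-95 + m}{-1 + \frac{2 m}{-8 + m}}$ ($b{\left(m \right)} = \frac{m - 95}{-1 + \frac{m + m}{m - 8}} = \frac{-95 + m}{-1 + \frac{2 m}{-8 + m}}$)
$b{\left(22 \right)} - r{\left(72 \right)} = \frac{760 + 22^{2} - 2266}{8 + 22} - -29 = \frac{760 + 484 - 2266}{30} + 29 = \frac{1}{30} \left(-1022\right) + 29 = - \frac{511}{15} + 29 = - \frac{76}{15}$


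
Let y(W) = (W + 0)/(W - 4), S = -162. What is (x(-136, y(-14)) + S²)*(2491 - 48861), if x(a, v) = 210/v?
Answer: -1229454180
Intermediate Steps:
y(W) = W/(-4 + W)
(x(-136, y(-14)) + S²)*(2491 - 48861) = (210/((-14/(-4 - 14))) + (-162)²)*(2491 - 48861) = (210/((-14/(-18))) + 26244)*(-46370) = (210/((-14*(-1/18))) + 26244)*(-46370) = (210/(7/9) + 26244)*(-46370) = (210*(9/7) + 26244)*(-46370) = (270 + 26244)*(-46370) = 26514*(-46370) = -1229454180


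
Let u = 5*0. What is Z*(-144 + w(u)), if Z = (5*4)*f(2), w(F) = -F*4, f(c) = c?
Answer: -5760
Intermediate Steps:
u = 0
w(F) = -4*F
Z = 40 (Z = (5*4)*2 = 20*2 = 40)
Z*(-144 + w(u)) = 40*(-144 - 4*0) = 40*(-144 + 0) = 40*(-144) = -5760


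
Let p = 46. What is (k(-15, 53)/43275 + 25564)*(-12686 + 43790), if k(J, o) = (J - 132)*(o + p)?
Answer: 11469781927296/14425 ≈ 7.9513e+8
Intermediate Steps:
k(J, o) = (-132 + J)*(46 + o) (k(J, o) = (J - 132)*(o + 46) = (-132 + J)*(46 + o))
(k(-15, 53)/43275 + 25564)*(-12686 + 43790) = ((-6072 - 132*53 + 46*(-15) - 15*53)/43275 + 25564)*(-12686 + 43790) = ((-6072 - 6996 - 690 - 795)*(1/43275) + 25564)*31104 = (-14553*1/43275 + 25564)*31104 = (-4851/14425 + 25564)*31104 = (368755849/14425)*31104 = 11469781927296/14425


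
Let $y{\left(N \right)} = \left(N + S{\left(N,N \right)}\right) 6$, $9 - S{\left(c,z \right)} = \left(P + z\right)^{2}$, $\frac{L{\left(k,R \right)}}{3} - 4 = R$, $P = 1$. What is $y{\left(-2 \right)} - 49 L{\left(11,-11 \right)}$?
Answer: $1065$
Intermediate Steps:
$L{\left(k,R \right)} = 12 + 3 R$
$S{\left(c,z \right)} = 9 - \left(1 + z\right)^{2}$
$y{\left(N \right)} = 54 - 6 \left(1 + N\right)^{2} + 6 N$ ($y{\left(N \right)} = \left(N - \left(-9 + \left(1 + N\right)^{2}\right)\right) 6 = \left(9 + N - \left(1 + N\right)^{2}\right) 6 = 54 - 6 \left(1 + N\right)^{2} + 6 N$)
$y{\left(-2 \right)} - 49 L{\left(11,-11 \right)} = \left(48 - -12 - 6 \left(-2\right)^{2}\right) - 49 \left(12 + 3 \left(-11\right)\right) = \left(48 + 12 - 24\right) - 49 \left(12 - 33\right) = \left(48 + 12 - 24\right) - -1029 = 36 + 1029 = 1065$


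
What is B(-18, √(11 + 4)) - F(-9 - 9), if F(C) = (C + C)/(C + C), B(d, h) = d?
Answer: -19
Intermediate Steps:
F(C) = 1 (F(C) = (2*C)/((2*C)) = (2*C)*(1/(2*C)) = 1)
B(-18, √(11 + 4)) - F(-9 - 9) = -18 - 1*1 = -18 - 1 = -19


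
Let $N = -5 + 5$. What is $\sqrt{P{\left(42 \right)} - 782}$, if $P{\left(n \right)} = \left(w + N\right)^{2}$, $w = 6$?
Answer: $i \sqrt{746} \approx 27.313 i$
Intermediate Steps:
$N = 0$
$P{\left(n \right)} = 36$ ($P{\left(n \right)} = \left(6 + 0\right)^{2} = 6^{2} = 36$)
$\sqrt{P{\left(42 \right)} - 782} = \sqrt{36 - 782} = \sqrt{-746} = i \sqrt{746}$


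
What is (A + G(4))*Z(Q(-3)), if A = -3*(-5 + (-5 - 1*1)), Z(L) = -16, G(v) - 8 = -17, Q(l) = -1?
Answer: -384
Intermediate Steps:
G(v) = -9 (G(v) = 8 - 17 = -9)
A = 33 (A = -3*(-5 + (-5 - 1)) = -3*(-5 - 6) = -3*(-11) = 33)
(A + G(4))*Z(Q(-3)) = (33 - 9)*(-16) = 24*(-16) = -384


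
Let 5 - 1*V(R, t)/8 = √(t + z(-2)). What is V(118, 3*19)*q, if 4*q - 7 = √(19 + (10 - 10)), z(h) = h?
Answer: 2*(5 - √55)*(7 + √19) ≈ -54.891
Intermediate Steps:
V(R, t) = 40 - 8*√(-2 + t) (V(R, t) = 40 - 8*√(t - 2) = 40 - 8*√(-2 + t))
q = 7/4 + √19/4 (q = 7/4 + √(19 + (10 - 10))/4 = 7/4 + √(19 + 0)/4 = 7/4 + √19/4 ≈ 2.8397)
V(118, 3*19)*q = (40 - 8*√(-2 + 3*19))*(7/4 + √19/4) = (40 - 8*√(-2 + 57))*(7/4 + √19/4) = (40 - 8*√55)*(7/4 + √19/4)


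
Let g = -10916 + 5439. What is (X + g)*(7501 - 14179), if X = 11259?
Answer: -38612196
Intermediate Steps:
g = -5477
(X + g)*(7501 - 14179) = (11259 - 5477)*(7501 - 14179) = 5782*(-6678) = -38612196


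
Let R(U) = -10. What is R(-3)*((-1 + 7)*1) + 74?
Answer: 14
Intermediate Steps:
R(-3)*((-1 + 7)*1) + 74 = -10*(-1 + 7) + 74 = -60 + 74 = 14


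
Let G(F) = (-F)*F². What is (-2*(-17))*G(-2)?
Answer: 272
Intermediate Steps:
G(F) = -F³
(-2*(-17))*G(-2) = (-2*(-17))*(-1*(-2)³) = 34*(-1*(-8)) = 34*8 = 272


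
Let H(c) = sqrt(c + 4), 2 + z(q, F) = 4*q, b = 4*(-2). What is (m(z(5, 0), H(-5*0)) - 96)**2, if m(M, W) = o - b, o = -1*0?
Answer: 7744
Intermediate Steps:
o = 0
b = -8
z(q, F) = -2 + 4*q
H(c) = sqrt(4 + c)
m(M, W) = 8 (m(M, W) = 0 - 1*(-8) = 0 + 8 = 8)
(m(z(5, 0), H(-5*0)) - 96)**2 = (8 - 96)**2 = (-88)**2 = 7744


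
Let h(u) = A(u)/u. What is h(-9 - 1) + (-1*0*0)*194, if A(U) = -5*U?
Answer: -5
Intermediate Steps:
h(u) = -5 (h(u) = (-5*u)/u = -5)
h(-9 - 1) + (-1*0*0)*194 = -5 + (-1*0*0)*194 = -5 + (0*0)*194 = -5 + 0*194 = -5 + 0 = -5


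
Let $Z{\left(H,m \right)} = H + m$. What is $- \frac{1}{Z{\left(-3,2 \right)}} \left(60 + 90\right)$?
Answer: $150$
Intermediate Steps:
$- \frac{1}{Z{\left(-3,2 \right)}} \left(60 + 90\right) = - \frac{1}{-3 + 2} \left(60 + 90\right) = - \frac{1}{-1} \cdot 150 = \left(-1\right) \left(-1\right) 150 = 1 \cdot 150 = 150$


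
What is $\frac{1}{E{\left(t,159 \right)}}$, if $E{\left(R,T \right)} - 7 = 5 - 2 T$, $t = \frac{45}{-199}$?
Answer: $- \frac{1}{306} \approx -0.003268$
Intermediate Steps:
$t = - \frac{45}{199}$ ($t = 45 \left(- \frac{1}{199}\right) = - \frac{45}{199} \approx -0.22613$)
$E{\left(R,T \right)} = 12 - 2 T$ ($E{\left(R,T \right)} = 7 - \left(-5 + 2 T\right) = 12 - 2 T$)
$\frac{1}{E{\left(t,159 \right)}} = \frac{1}{12 - 318} = \frac{1}{-306} = - \frac{1}{306}$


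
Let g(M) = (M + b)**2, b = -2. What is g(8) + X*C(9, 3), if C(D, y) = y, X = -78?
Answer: -198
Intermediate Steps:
g(M) = (-2 + M)**2 (g(M) = (M - 2)**2 = (-2 + M)**2)
g(8) + X*C(9, 3) = (-2 + 8)**2 - 78*3 = 6**2 - 234 = 36 - 234 = -198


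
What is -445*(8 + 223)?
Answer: -102795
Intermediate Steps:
-445*(8 + 223) = -445*231 = -102795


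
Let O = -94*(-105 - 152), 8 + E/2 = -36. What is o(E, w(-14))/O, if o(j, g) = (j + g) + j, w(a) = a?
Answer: -95/12079 ≈ -0.0078649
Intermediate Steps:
E = -88 (E = -16 + 2*(-36) = -16 - 72 = -88)
o(j, g) = g + 2*j (o(j, g) = (g + j) + j = g + 2*j)
O = 24158 (O = -94*(-257) = 24158)
o(E, w(-14))/O = (-14 + 2*(-88))/24158 = (-14 - 176)*(1/24158) = -190*1/24158 = -95/12079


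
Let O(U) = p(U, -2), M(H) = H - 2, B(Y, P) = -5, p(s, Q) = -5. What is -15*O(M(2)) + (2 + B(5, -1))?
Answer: 72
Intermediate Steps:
M(H) = -2 + H
O(U) = -5
-15*O(M(2)) + (2 + B(5, -1)) = -15*(-5) + (2 - 5) = 75 - 3 = 72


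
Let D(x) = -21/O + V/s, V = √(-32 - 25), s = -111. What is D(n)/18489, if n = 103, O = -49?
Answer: 1/43141 - I*√57/2052279 ≈ 2.318e-5 - 3.6788e-6*I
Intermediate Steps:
V = I*√57 (V = √(-57) = I*√57 ≈ 7.5498*I)
D(x) = 3/7 - I*√57/111 (D(x) = -21/(-49) + (I*√57)/(-111) = -21*(-1/49) + (I*√57)*(-1/111) = 3/7 - I*√57/111)
D(n)/18489 = (3/7 - I*√57/111)/18489 = (3/7 - I*√57/111)*(1/18489) = 1/43141 - I*√57/2052279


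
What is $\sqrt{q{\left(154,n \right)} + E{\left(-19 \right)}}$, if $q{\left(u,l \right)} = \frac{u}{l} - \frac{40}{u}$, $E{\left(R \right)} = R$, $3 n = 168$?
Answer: $\frac{3 i \sqrt{43505}}{154} \approx 4.0632 i$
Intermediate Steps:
$n = 56$ ($n = \frac{1}{3} \cdot 168 = 56$)
$q{\left(u,l \right)} = - \frac{40}{u} + \frac{u}{l}$
$\sqrt{q{\left(154,n \right)} + E{\left(-19 \right)}} = \sqrt{\left(- \frac{40}{154} + \frac{154}{56}\right) - 19} = \sqrt{\left(\left(-40\right) \frac{1}{154} + 154 \cdot \frac{1}{56}\right) - 19} = \sqrt{\left(- \frac{20}{77} + \frac{11}{4}\right) - 19} = \sqrt{\frac{767}{308} - 19} = \sqrt{- \frac{5085}{308}} = \frac{3 i \sqrt{43505}}{154}$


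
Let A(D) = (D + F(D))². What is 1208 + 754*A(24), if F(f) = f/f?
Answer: 472458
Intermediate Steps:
F(f) = 1
A(D) = (1 + D)² (A(D) = (D + 1)² = (1 + D)²)
1208 + 754*A(24) = 1208 + 754*(1 + 24)² = 1208 + 754*25² = 1208 + 754*625 = 1208 + 471250 = 472458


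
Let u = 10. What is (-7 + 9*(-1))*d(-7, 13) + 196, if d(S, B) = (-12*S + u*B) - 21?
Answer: -2892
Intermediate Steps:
d(S, B) = -21 - 12*S + 10*B (d(S, B) = (-12*S + 10*B) - 21 = -21 - 12*S + 10*B)
(-7 + 9*(-1))*d(-7, 13) + 196 = (-7 + 9*(-1))*(-21 - 12*(-7) + 10*13) + 196 = (-7 - 9)*(-21 + 84 + 130) + 196 = -16*193 + 196 = -3088 + 196 = -2892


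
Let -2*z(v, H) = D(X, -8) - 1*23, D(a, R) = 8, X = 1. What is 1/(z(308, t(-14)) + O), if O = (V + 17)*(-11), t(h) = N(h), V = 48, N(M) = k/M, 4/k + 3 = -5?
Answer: -2/1415 ≈ -0.0014134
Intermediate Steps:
k = -½ (k = 4/(-3 - 5) = 4/(-8) = 4*(-⅛) = -½ ≈ -0.50000)
N(M) = -1/(2*M)
t(h) = -1/(2*h)
z(v, H) = 15/2 (z(v, H) = -(8 - 1*23)/2 = -(8 - 23)/2 = -½*(-15) = 15/2)
O = -715 (O = (48 + 17)*(-11) = 65*(-11) = -715)
1/(z(308, t(-14)) + O) = 1/(15/2 - 715) = 1/(-1415/2) = -2/1415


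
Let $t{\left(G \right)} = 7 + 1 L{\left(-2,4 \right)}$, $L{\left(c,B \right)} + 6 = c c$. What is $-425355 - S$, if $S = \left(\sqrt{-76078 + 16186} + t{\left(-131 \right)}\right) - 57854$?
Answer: $-367506 - 2 i \sqrt{14973} \approx -3.6751 \cdot 10^{5} - 244.73 i$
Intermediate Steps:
$L{\left(c,B \right)} = -6 + c^{2}$ ($L{\left(c,B \right)} = -6 + c c = -6 + c^{2}$)
$t{\left(G \right)} = 5$ ($t{\left(G \right)} = 7 + 1 \left(-6 + \left(-2\right)^{2}\right) = 7 + 1 \left(-6 + 4\right) = 7 + 1 \left(-2\right) = 7 - 2 = 5$)
$S = -57849 + 2 i \sqrt{14973}$ ($S = \left(\sqrt{-76078 + 16186} + 5\right) - 57854 = \left(\sqrt{-59892} + 5\right) - 57854 = \left(2 i \sqrt{14973} + 5\right) - 57854 = \left(5 + 2 i \sqrt{14973}\right) - 57854 = -57849 + 2 i \sqrt{14973} \approx -57849.0 + 244.73 i$)
$-425355 - S = -425355 - \left(-57849 + 2 i \sqrt{14973}\right) = -425355 + \left(57849 - 2 i \sqrt{14973}\right) = -367506 - 2 i \sqrt{14973}$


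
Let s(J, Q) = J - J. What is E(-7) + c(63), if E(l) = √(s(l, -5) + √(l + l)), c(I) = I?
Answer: 63 + 14^(¼)*√I ≈ 64.368 + 1.3678*I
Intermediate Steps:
s(J, Q) = 0
E(l) = 2^(¼)*l^(¼) (E(l) = √(0 + √(l + l)) = √(0 + √(2*l)) = √(0 + √2*√l) = √(√2*√l) = 2^(¼)*l^(¼))
E(-7) + c(63) = 2^(¼)*(-7)^(¼) + 63 = (-14)^(¼) + 63 = 63 + (-14)^(¼)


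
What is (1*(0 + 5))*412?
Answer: 2060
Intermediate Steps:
(1*(0 + 5))*412 = (1*5)*412 = 5*412 = 2060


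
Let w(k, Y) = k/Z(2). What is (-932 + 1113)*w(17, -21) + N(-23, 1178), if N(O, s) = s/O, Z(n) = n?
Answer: 68415/46 ≈ 1487.3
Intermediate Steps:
w(k, Y) = k/2
(-932 + 1113)*w(17, -21) + N(-23, 1178) = (-932 + 1113)*((½)*17) + 1178/(-23) = 181*(17/2) + 1178*(-1/23) = 3077/2 - 1178/23 = 68415/46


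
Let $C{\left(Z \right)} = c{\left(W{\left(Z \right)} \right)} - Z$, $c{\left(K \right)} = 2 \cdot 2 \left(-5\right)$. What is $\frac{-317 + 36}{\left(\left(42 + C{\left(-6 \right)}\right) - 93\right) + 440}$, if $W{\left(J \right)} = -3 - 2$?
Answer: $- \frac{281}{375} \approx -0.74933$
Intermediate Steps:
$W{\left(J \right)} = -5$
$c{\left(K \right)} = -20$ ($c{\left(K \right)} = 4 \left(-5\right) = -20$)
$C{\left(Z \right)} = -20 - Z$
$\frac{-317 + 36}{\left(\left(42 + C{\left(-6 \right)}\right) - 93\right) + 440} = \frac{-317 + 36}{\left(\left(42 - 14\right) - 93\right) + 440} = - \frac{281}{\left(\left(42 + \left(-20 + 6\right)\right) - 93\right) + 440} = - \frac{281}{\left(\left(42 - 14\right) - 93\right) + 440} = - \frac{281}{\left(28 - 93\right) + 440} = - \frac{281}{-65 + 440} = - \frac{281}{375}$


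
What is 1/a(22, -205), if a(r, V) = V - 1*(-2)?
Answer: -1/203 ≈ -0.0049261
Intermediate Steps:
a(r, V) = 2 + V (a(r, V) = V + 2 = 2 + V)
1/a(22, -205) = 1/(2 - 205) = 1/(-203) = -1/203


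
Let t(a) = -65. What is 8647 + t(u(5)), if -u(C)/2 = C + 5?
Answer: 8582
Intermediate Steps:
u(C) = -10 - 2*C (u(C) = -2*(C + 5) = -2*(5 + C) = -10 - 2*C)
8647 + t(u(5)) = 8647 - 65 = 8582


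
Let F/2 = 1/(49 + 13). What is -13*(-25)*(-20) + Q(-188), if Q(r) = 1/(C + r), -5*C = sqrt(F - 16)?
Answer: 5*(-3900*sqrt(1705) + 37882031*I)/(-29140*I + 3*sqrt(1705)) ≈ -6500.0 + 2.262e-5*I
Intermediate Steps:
F = 1/31 (F = 2/(49 + 13) = 2/62 = 2*(1/62) = 1/31 ≈ 0.032258)
C = -3*I*sqrt(1705)/155 (C = -sqrt(1/31 - 16)/5 = -3*I*sqrt(1705)/155 ≈ -0.79919*I)
Q(r) = 1/(r - 3*I*sqrt(1705)/155) (Q(r) = 1/(-3*I*sqrt(1705)/155 + r) = 1/(r - 3*I*sqrt(1705)/155))
-13*(-25)*(-20) + Q(-188) = -13*(-25)*(-20) + 155/(155*(-188) - 3*I*sqrt(1705)) = 325*(-20) + 155/(-29140 - 3*I*sqrt(1705)) = -6500 + 155/(-29140 - 3*I*sqrt(1705))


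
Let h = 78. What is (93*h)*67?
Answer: 486018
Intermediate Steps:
(93*h)*67 = (93*78)*67 = 7254*67 = 486018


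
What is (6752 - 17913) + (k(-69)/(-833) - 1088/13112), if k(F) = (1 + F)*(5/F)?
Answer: -61848716495/5541459 ≈ -11161.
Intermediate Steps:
k(F) = 5*(1 + F)/F
(6752 - 17913) + (k(-69)/(-833) - 1088/13112) = (6752 - 17913) + ((5 + 5/(-69))/(-833) - 1088/13112) = -11161 + ((5 + 5*(-1/69))*(-1/833) - 1088*1/13112) = -11161 + ((5 - 5/69)*(-1/833) - 136/1639) = -11161 + ((340/69)*(-1/833) - 136/1639) = -11161 + (-20/3381 - 136/1639) = -11161 - 492596/5541459 = -61848716495/5541459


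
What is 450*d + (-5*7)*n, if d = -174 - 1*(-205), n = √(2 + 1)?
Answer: 13950 - 35*√3 ≈ 13889.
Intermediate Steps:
n = √3 ≈ 1.7320
d = 31 (d = -174 + 205 = 31)
450*d + (-5*7)*n = 450*31 + (-5*7)*√3 = 13950 - 35*√3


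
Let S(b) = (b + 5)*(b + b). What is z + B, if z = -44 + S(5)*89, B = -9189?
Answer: -333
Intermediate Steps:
S(b) = 2*b*(5 + b) (S(b) = (5 + b)*(2*b) = 2*b*(5 + b))
z = 8856 (z = -44 + (2*5*(5 + 5))*89 = -44 + (2*5*10)*89 = -44 + 100*89 = -44 + 8900 = 8856)
z + B = 8856 - 9189 = -333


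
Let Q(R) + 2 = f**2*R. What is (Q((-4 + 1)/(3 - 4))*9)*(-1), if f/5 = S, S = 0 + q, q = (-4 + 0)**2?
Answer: -172782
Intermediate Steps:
q = 16 (q = (-4)**2 = 16)
S = 16 (S = 0 + 16 = 16)
f = 80 (f = 5*16 = 80)
Q(R) = -2 + 6400*R (Q(R) = -2 + 80**2*R = -2 + 6400*R)
(Q((-4 + 1)/(3 - 4))*9)*(-1) = ((-2 + 6400*((-4 + 1)/(3 - 4)))*9)*(-1) = ((-2 + 6400*(-3/(-1)))*9)*(-1) = ((-2 + 6400*(-3*(-1)))*9)*(-1) = ((-2 + 6400*3)*9)*(-1) = ((-2 + 19200)*9)*(-1) = (19198*9)*(-1) = 172782*(-1) = -172782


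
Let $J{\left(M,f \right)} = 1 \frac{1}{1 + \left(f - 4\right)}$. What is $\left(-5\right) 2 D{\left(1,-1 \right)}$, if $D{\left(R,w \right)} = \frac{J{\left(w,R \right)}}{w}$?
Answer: $-5$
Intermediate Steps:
$J{\left(M,f \right)} = \frac{1}{-3 + f}$ ($J{\left(M,f \right)} = 1 \frac{1}{1 + \left(-4 + f\right)} = 1 \frac{1}{-3 + f} = \frac{1}{-3 + f}$)
$D{\left(R,w \right)} = \frac{1}{w \left(-3 + R\right)}$ ($D{\left(R,w \right)} = \frac{1}{\left(-3 + R\right) w} = \frac{1}{w \left(-3 + R\right)}$)
$\left(-5\right) 2 D{\left(1,-1 \right)} = \left(-5\right) 2 \frac{1}{\left(-1\right) \left(-3 + 1\right)} = - 10 \left(- \frac{1}{-2}\right) = - 10 \left(\left(-1\right) \left(- \frac{1}{2}\right)\right) = \left(-10\right) \frac{1}{2} = -5$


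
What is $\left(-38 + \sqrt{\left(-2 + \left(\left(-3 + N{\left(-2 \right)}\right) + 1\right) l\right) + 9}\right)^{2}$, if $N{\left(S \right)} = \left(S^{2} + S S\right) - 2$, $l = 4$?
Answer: $\left(38 - \sqrt{23}\right)^{2} \approx 1102.5$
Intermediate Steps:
$N{\left(S \right)} = -2 + 2 S^{2}$ ($N{\left(S \right)} = \left(S^{2} + S^{2}\right) - 2 = 2 S^{2} - 2 = -2 + 2 S^{2}$)
$\left(-38 + \sqrt{\left(-2 + \left(\left(-3 + N{\left(-2 \right)}\right) + 1\right) l\right) + 9}\right)^{2} = \left(-38 + \sqrt{\left(-2 + \left(\left(-3 - \left(2 - 2 \left(-2\right)^{2}\right)\right) + 1\right) 4\right) + 9}\right)^{2} = \left(-38 + \sqrt{\left(-2 + \left(\left(-3 + \left(-2 + 2 \cdot 4\right)\right) + 1\right) 4\right) + 9}\right)^{2} = \left(-38 + \sqrt{\left(-2 + \left(\left(-3 + \left(-2 + 8\right)\right) + 1\right) 4\right) + 9}\right)^{2} = \left(-38 + \sqrt{\left(-2 + \left(\left(-3 + 6\right) + 1\right) 4\right) + 9}\right)^{2} = \left(-38 + \sqrt{\left(-2 + \left(3 + 1\right) 4\right) + 9}\right)^{2} = \left(-38 + \sqrt{\left(-2 + 4 \cdot 4\right) + 9}\right)^{2} = \left(-38 + \sqrt{\left(-2 + 16\right) + 9}\right)^{2} = \left(-38 + \sqrt{14 + 9}\right)^{2} = \left(-38 + \sqrt{23}\right)^{2}$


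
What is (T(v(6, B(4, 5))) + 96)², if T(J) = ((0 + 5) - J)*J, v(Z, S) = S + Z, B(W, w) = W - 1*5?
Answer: 9216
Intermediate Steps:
B(W, w) = -5 + W (B(W, w) = W - 5 = -5 + W)
T(J) = J*(5 - J) (T(J) = (5 - J)*J = J*(5 - J))
(T(v(6, B(4, 5))) + 96)² = (((-5 + 4) + 6)*(5 - ((-5 + 4) + 6)) + 96)² = ((-1 + 6)*(5 - (-1 + 6)) + 96)² = (5*(5 - 1*5) + 96)² = (5*(5 - 5) + 96)² = (5*0 + 96)² = (0 + 96)² = 96² = 9216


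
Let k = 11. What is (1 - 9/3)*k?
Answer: -22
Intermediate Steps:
(1 - 9/3)*k = (1 - 9/3)*11 = (1 - 9*⅓)*11 = (1 - 3)*11 = -2*11 = -22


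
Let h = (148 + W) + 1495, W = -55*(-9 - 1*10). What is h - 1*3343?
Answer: -655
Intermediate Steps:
W = 1045 (W = -55*(-9 - 10) = -55*(-19) = 1045)
h = 2688 (h = (148 + 1045) + 1495 = 1193 + 1495 = 2688)
h - 1*3343 = 2688 - 1*3343 = 2688 - 3343 = -655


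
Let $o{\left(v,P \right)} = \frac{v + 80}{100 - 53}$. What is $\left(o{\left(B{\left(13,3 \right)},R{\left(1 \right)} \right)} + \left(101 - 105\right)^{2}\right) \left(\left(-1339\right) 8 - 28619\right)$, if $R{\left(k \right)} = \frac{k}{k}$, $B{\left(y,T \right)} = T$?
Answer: $- \frac{32841385}{47} \approx -6.9875 \cdot 10^{5}$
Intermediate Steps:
$R{\left(k \right)} = 1$
$o{\left(v,P \right)} = \frac{80}{47} + \frac{v}{47}$ ($o{\left(v,P \right)} = \frac{80 + v}{47} = \left(80 + v\right) \frac{1}{47} = \frac{80}{47} + \frac{v}{47}$)
$\left(o{\left(B{\left(13,3 \right)},R{\left(1 \right)} \right)} + \left(101 - 105\right)^{2}\right) \left(\left(-1339\right) 8 - 28619\right) = \left(\left(\frac{80}{47} + \frac{1}{47} \cdot 3\right) + \left(101 - 105\right)^{2}\right) \left(\left(-1339\right) 8 - 28619\right) = \left(\left(\frac{80}{47} + \frac{3}{47}\right) + \left(-4\right)^{2}\right) \left(-10712 - 28619\right) = \left(\frac{83}{47} + 16\right) \left(-39331\right) = \frac{835}{47} \left(-39331\right) = - \frac{32841385}{47}$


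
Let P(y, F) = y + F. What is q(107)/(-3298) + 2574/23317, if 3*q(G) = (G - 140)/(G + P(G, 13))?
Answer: 1927271291/17456178782 ≈ 0.11041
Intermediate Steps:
P(y, F) = F + y
q(G) = (-140 + G)/(3*(13 + 2*G)) (q(G) = ((G - 140)/(G + (13 + G)))/3 = ((-140 + G)/(13 + 2*G))/3 = (-140 + G)/(3*(13 + 2*G)))
q(107)/(-3298) + 2574/23317 = ((-140 + 107)/(3*(13 + 2*107)))/(-3298) + 2574/23317 = ((1/3)*(-33)/(13 + 214))*(-1/3298) + 2574*(1/23317) = ((1/3)*(-33)/227)*(-1/3298) + 2574/23317 = ((1/3)*(1/227)*(-33))*(-1/3298) + 2574/23317 = -11/227*(-1/3298) + 2574/23317 = 11/748646 + 2574/23317 = 1927271291/17456178782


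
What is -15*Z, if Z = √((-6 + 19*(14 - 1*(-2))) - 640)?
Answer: -45*I*√38 ≈ -277.4*I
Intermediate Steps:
Z = 3*I*√38 (Z = √((-6 + 19*(14 + 2)) - 640) = √((-6 + 19*16) - 640) = √((-6 + 304) - 640) = √(298 - 640) = √(-342) = 3*I*√38 ≈ 18.493*I)
-15*Z = -45*I*√38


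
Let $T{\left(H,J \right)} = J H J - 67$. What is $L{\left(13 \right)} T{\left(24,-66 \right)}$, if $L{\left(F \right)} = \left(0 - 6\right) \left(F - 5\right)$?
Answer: $-5014896$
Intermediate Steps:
$T{\left(H,J \right)} = -67 + H J^{2}$ ($T{\left(H,J \right)} = H J J - 67 = H J^{2} - 67 = -67 + H J^{2}$)
$L{\left(F \right)} = 30 - 6 F$ ($L{\left(F \right)} = - 6 \left(-5 + F\right) = 30 - 6 F$)
$L{\left(13 \right)} T{\left(24,-66 \right)} = \left(30 - 78\right) \left(-67 + 24 \left(-66\right)^{2}\right) = \left(30 - 78\right) \left(-67 + 24 \cdot 4356\right) = - 48 \left(-67 + 104544\right) = \left(-48\right) 104477 = -5014896$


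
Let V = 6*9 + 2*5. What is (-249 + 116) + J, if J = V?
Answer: -69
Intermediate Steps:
V = 64 (V = 54 + 10 = 64)
J = 64
(-249 + 116) + J = (-249 + 116) + 64 = -133 + 64 = -69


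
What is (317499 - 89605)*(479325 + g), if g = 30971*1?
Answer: 116293396624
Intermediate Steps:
g = 30971
(317499 - 89605)*(479325 + g) = (317499 - 89605)*(479325 + 30971) = 227894*510296 = 116293396624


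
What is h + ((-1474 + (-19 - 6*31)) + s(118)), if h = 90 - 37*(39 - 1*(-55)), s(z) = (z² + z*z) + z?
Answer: 22899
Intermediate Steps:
s(z) = z + 2*z² (s(z) = (z² + z²) + z = 2*z² + z = z + 2*z²)
h = -3388 (h = 90 - 37*(39 + 55) = 90 - 37*94 = 90 - 3478 = -3388)
h + ((-1474 + (-19 - 6*31)) + s(118)) = -3388 + ((-1474 + (-19 - 6*31)) + 118*(1 + 2*118)) = -3388 + ((-1474 + (-19 - 186)) + 118*(1 + 236)) = -3388 + ((-1474 - 205) + 118*237) = -3388 + (-1679 + 27966) = -3388 + 26287 = 22899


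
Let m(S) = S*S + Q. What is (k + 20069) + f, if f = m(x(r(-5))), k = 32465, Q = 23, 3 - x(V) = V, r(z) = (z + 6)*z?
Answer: 52621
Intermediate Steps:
r(z) = z*(6 + z) (r(z) = (6 + z)*z = z*(6 + z))
x(V) = 3 - V
m(S) = 23 + S² (m(S) = S*S + 23 = S² + 23 = 23 + S²)
f = 87 (f = 23 + (3 - (-5)*(6 - 5))² = 23 + (3 - (-5))² = 23 + (3 - 1*(-5))² = 23 + (3 + 5)² = 23 + 8² = 23 + 64 = 87)
(k + 20069) + f = (32465 + 20069) + 87 = 52534 + 87 = 52621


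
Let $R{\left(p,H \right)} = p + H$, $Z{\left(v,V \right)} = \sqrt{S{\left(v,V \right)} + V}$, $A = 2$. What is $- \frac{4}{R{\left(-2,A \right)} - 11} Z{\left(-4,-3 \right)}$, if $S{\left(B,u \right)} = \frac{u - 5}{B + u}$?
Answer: $\frac{4 i \sqrt{91}}{77} \approx 0.49555 i$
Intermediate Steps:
$S{\left(B,u \right)} = \frac{-5 + u}{B + u}$
$Z{\left(v,V \right)} = \sqrt{V + \frac{-5 + V}{V + v}}$ ($Z{\left(v,V \right)} = \sqrt{\frac{-5 + V}{v + V} + V} = \sqrt{\frac{-5 + V}{V + v} + V} = \sqrt{V + \frac{-5 + V}{V + v}}$)
$R{\left(p,H \right)} = H + p$
$- \frac{4}{R{\left(-2,A \right)} - 11} Z{\left(-4,-3 \right)} = - \frac{4}{\left(2 - 2\right) - 11} \sqrt{\frac{-5 - 3 - 3 \left(-3 - 4\right)}{-3 - 4}} = - \frac{4}{0 - 11} \sqrt{\frac{-5 - 3 - -21}{-7}} = - \frac{4}{-11} \sqrt{- \frac{-5 - 3 + 21}{7}} = \left(-4\right) \left(- \frac{1}{11}\right) \sqrt{\left(- \frac{1}{7}\right) 13} = \frac{4 \sqrt{- \frac{13}{7}}}{11} = \frac{4 \frac{i \sqrt{91}}{7}}{11} = \frac{4 i \sqrt{91}}{77}$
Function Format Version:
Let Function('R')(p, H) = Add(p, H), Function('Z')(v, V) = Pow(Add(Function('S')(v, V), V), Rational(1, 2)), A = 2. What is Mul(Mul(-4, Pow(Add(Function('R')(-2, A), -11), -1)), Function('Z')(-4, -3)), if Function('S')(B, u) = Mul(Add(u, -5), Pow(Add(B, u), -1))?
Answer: Mul(Rational(4, 77), I, Pow(91, Rational(1, 2))) ≈ Mul(0.49555, I)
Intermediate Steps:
Function('S')(B, u) = Mul(Pow(Add(B, u), -1), Add(-5, u)) (Function('S')(B, u) = Mul(Add(-5, u), Pow(Add(B, u), -1)) = Mul(Pow(Add(B, u), -1), Add(-5, u)))
Function('Z')(v, V) = Pow(Add(V, Mul(Pow(Add(V, v), -1), Add(-5, V))), Rational(1, 2)) (Function('Z')(v, V) = Pow(Add(Mul(Pow(Add(v, V), -1), Add(-5, V)), V), Rational(1, 2)) = Pow(Add(Mul(Pow(Add(V, v), -1), Add(-5, V)), V), Rational(1, 2)) = Pow(Add(V, Mul(Pow(Add(V, v), -1), Add(-5, V))), Rational(1, 2)))
Function('R')(p, H) = Add(H, p)
Mul(Mul(-4, Pow(Add(Function('R')(-2, A), -11), -1)), Function('Z')(-4, -3)) = Mul(Mul(-4, Pow(Add(Add(2, -2), -11), -1)), Pow(Mul(Pow(Add(-3, -4), -1), Add(-5, -3, Mul(-3, Add(-3, -4)))), Rational(1, 2))) = Mul(Mul(-4, Pow(Add(0, -11), -1)), Pow(Mul(Pow(-7, -1), Add(-5, -3, Mul(-3, -7))), Rational(1, 2))) = Mul(Mul(-4, Pow(-11, -1)), Pow(Mul(Rational(-1, 7), Add(-5, -3, 21)), Rational(1, 2))) = Mul(Mul(-4, Rational(-1, 11)), Pow(Mul(Rational(-1, 7), 13), Rational(1, 2))) = Mul(Rational(4, 11), Pow(Rational(-13, 7), Rational(1, 2))) = Mul(Rational(4, 11), Mul(Rational(1, 7), I, Pow(91, Rational(1, 2)))) = Mul(Rational(4, 77), I, Pow(91, Rational(1, 2)))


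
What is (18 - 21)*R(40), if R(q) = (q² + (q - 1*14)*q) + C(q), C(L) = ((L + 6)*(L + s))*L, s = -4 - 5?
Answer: -179040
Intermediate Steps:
s = -9
C(L) = L*(-9 + L)*(6 + L) (C(L) = ((L + 6)*(L - 9))*L = ((6 + L)*(-9 + L))*L = ((-9 + L)*(6 + L))*L = L*(-9 + L)*(6 + L))
R(q) = q² + q*(-14 + q) + q*(-54 + q² - 3*q) (R(q) = (q² + (q - 1*14)*q) + q*(-54 + q² - 3*q) = (q² + (q - 14)*q) + q*(-54 + q² - 3*q) = (q² + (-14 + q)*q) + q*(-54 + q² - 3*q) = (q² + q*(-14 + q)) + q*(-54 + q² - 3*q) = q² + q*(-14 + q) + q*(-54 + q² - 3*q))
(18 - 21)*R(40) = (18 - 21)*(40*(-68 + 40² - 1*40)) = -120*(-68 + 1600 - 40) = -120*1492 = -3*59680 = -179040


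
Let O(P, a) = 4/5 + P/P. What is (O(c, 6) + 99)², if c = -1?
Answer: 254016/25 ≈ 10161.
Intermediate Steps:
O(P, a) = 9/5 (O(P, a) = 4*(⅕) + 1 = ⅘ + 1 = 9/5)
(O(c, 6) + 99)² = (9/5 + 99)² = (504/5)² = 254016/25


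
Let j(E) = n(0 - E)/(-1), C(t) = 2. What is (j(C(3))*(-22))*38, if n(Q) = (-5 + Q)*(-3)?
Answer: 17556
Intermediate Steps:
n(Q) = 15 - 3*Q
j(E) = -15 - 3*E (j(E) = (15 - 3*(0 - E))/(-1) = (15 - (-3)*E)*(-1) = (15 + 3*E)*(-1) = -15 - 3*E)
(j(C(3))*(-22))*38 = ((-15 - 3*2)*(-22))*38 = ((-15 - 6)*(-22))*38 = -21*(-22)*38 = 462*38 = 17556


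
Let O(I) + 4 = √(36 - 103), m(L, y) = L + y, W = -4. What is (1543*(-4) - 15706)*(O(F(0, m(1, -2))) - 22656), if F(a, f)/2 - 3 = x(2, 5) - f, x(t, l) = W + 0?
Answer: 495755480 - 21878*I*√67 ≈ 4.9576e+8 - 1.7908e+5*I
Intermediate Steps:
x(t, l) = -4 (x(t, l) = -4 + 0 = -4)
F(a, f) = -2 - 2*f (F(a, f) = 6 + 2*(-4 - f) = 6 + (-8 - 2*f) = -2 - 2*f)
O(I) = -4 + I*√67 (O(I) = -4 + √(36 - 103) = -4 + √(-67) = -4 + I*√67)
(1543*(-4) - 15706)*(O(F(0, m(1, -2))) - 22656) = (1543*(-4) - 15706)*((-4 + I*√67) - 22656) = (-6172 - 15706)*(-22660 + I*√67) = -21878*(-22660 + I*√67) = 495755480 - 21878*I*√67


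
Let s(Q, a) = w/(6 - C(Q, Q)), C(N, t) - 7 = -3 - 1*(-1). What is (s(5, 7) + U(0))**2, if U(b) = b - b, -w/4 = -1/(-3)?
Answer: 16/9 ≈ 1.7778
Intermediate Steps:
C(N, t) = 5 (C(N, t) = 7 + (-3 - 1*(-1)) = 7 + (-3 + 1) = 7 - 2 = 5)
w = -4/3 (w = -(-4)/(-3) = -(-4)*(-1)/3 = -4*1/3 = -4/3 ≈ -1.3333)
U(b) = 0
s(Q, a) = -4/3 (s(Q, a) = -4/(3*(6 - 1*5)) = -4/(3*(6 - 5)) = -4/3/1 = -4/3*1 = -4/3)
(s(5, 7) + U(0))**2 = (-4/3 + 0)**2 = (-4/3)**2 = 16/9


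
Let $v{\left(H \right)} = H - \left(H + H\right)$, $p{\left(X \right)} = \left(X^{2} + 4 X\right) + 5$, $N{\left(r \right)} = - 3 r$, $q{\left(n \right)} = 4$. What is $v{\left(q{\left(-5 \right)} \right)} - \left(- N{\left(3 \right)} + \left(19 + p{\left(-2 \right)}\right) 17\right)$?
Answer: $-353$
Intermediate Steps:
$p{\left(X \right)} = 5 + X^{2} + 4 X$
$v{\left(H \right)} = - H$ ($v{\left(H \right)} = H - 2 H = - H$)
$v{\left(q{\left(-5 \right)} \right)} - \left(- N{\left(3 \right)} + \left(19 + p{\left(-2 \right)}\right) 17\right) = \left(-1\right) 4 - \left(9 + \left(19 + \left(5 + \left(-2\right)^{2} + 4 \left(-2\right)\right)\right) 17\right) = -4 - \left(9 + \left(19 + \left(5 + 4 - 8\right)\right) 17\right) = -4 - \left(9 + \left(19 + 1\right) 17\right) = -4 - \left(9 + 20 \cdot 17\right) = -4 - 349 = -353$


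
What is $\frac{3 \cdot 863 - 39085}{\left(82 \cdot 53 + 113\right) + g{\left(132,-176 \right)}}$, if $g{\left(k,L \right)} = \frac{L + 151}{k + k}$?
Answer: $- \frac{9634944}{1177151} \approx -8.185$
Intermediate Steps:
$g{\left(k,L \right)} = \frac{151 + L}{2 k}$
$\frac{3 \cdot 863 - 39085}{\left(82 \cdot 53 + 113\right) + g{\left(132,-176 \right)}} = \frac{3 \cdot 863 - 39085}{\left(82 \cdot 53 + 113\right) + \frac{151 - 176}{2 \cdot 132}} = \frac{2589 - 39085}{\left(4346 + 113\right) + \frac{1}{2} \cdot \frac{1}{132} \left(-25\right)} = - \frac{36496}{4459 - \frac{25}{264}} = - \frac{36496}{\frac{1177151}{264}} = \left(-36496\right) \frac{264}{1177151} = - \frac{9634944}{1177151}$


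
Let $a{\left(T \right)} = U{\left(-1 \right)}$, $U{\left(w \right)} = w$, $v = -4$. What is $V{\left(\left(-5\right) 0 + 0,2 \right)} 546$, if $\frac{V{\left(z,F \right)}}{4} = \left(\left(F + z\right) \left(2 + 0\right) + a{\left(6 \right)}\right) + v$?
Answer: $-2184$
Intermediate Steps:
$a{\left(T \right)} = -1$
$V{\left(z,F \right)} = -20 + 8 F + 8 z$ ($V{\left(z,F \right)} = 4 \left(\left(\left(F + z\right) \left(2 + 0\right) - 1\right) - 4\right) = 4 \left(\left(\left(F + z\right) 2 - 1\right) - 4\right) = 4 \left(\left(\left(2 F + 2 z\right) - 1\right) - 4\right) = 4 \left(\left(-1 + 2 F + 2 z\right) - 4\right) = 4 \left(-5 + 2 F + 2 z\right) = -20 + 8 F + 8 z$)
$V{\left(\left(-5\right) 0 + 0,2 \right)} 546 = \left(-20 + 8 \cdot 2 + 8 \left(\left(-5\right) 0 + 0\right)\right) 546 = \left(-20 + 16 + 8 \left(0 + 0\right)\right) 546 = \left(-20 + 16 + 8 \cdot 0\right) 546 = \left(-20 + 16 + 0\right) 546 = \left(-4\right) 546 = -2184$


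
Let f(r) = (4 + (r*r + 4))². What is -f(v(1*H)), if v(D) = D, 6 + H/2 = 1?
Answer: -11664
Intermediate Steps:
H = -10 (H = -12 + 2*1 = -12 + 2 = -10)
f(r) = (8 + r²)² (f(r) = (4 + (r² + 4))² = (4 + (4 + r²))² = (8 + r²)²)
-f(v(1*H)) = -(8 + (1*(-10))²)² = -(8 + (-10)²)² = -(8 + 100)² = -1*108² = -1*11664 = -11664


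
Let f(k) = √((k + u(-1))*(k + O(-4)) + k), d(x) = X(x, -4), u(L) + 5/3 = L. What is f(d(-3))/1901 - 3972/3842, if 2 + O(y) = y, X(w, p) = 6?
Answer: -1986/1921 + √6/1901 ≈ -1.0325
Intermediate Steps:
O(y) = -2 + y
u(L) = -5/3 + L
d(x) = 6
f(k) = √(k + (-6 + k)*(-8/3 + k)) (f(k) = √((k + (-5/3 - 1))*(k + (-2 - 4)) + k) = √((k - 8/3)*(k - 6) + k) = √((-8/3 + k)*(-6 + k) + k) = √((-6 + k)*(-8/3 + k) + k) = √(k + (-6 + k)*(-8/3 + k)))
f(d(-3))/1901 - 3972/3842 = (√(144 - 69*6 + 9*6²)/3)/1901 - 3972/3842 = (√(144 - 414 + 9*36)/3)*(1/1901) - 3972*1/3842 = (√(144 - 414 + 324)/3)*(1/1901) - 1986/1921 = (√54/3)*(1/1901) - 1986/1921 = ((3*√6)/3)*(1/1901) - 1986/1921 = √6*(1/1901) - 1986/1921 = √6/1901 - 1986/1921 = -1986/1921 + √6/1901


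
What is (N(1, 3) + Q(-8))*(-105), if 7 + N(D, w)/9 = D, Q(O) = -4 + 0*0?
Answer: 6090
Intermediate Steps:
Q(O) = -4 (Q(O) = -4 + 0 = -4)
N(D, w) = -63 + 9*D
(N(1, 3) + Q(-8))*(-105) = ((-63 + 9*1) - 4)*(-105) = ((-63 + 9) - 4)*(-105) = (-54 - 4)*(-105) = -58*(-105) = 6090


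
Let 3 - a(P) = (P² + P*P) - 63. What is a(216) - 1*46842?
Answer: -140088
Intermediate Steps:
a(P) = 66 - 2*P² (a(P) = 3 - ((P² + P*P) - 63) = 3 - ((P² + P²) - 63) = 3 - (2*P² - 63) = 3 - (-63 + 2*P²) = 3 + (63 - 2*P²) = 66 - 2*P²)
a(216) - 1*46842 = (66 - 2*216²) - 1*46842 = (66 - 2*46656) - 46842 = (66 - 93312) - 46842 = -93246 - 46842 = -140088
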